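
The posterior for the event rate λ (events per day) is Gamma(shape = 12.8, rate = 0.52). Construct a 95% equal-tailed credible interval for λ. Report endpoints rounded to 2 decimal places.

Posterior: Gamma(shape 12.8, rate 0.52).
Equal-tailed 95% interval: Gamma(12.8, 0.52) quantiles at 0.025 and 0.975.
Posterior mean ≈ 24.62, SD ≈ 6.88; a Normal approximation gives roughly [11.13, 38.10].
Exact: lower = 13.03; upper = 39.82.

[13.03, 39.82]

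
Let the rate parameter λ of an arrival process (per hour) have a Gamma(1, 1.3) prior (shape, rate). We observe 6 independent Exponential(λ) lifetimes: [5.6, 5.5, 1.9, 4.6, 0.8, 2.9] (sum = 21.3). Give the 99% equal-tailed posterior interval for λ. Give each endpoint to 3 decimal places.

[0.090, 0.693]

Posterior: Gamma(1+6, 1.3+21.3) = Gamma(7, 22.6) (shape, rate).
Equal-tailed 99% interval: Gamma(7, 22.6) quantiles at 0.005 and 0.995.
Posterior mean ≈ 0.310, SD ≈ 0.117; a Normal approximation gives roughly [0.008, 0.611].
Exact: lower = 0.090; upper = 0.693.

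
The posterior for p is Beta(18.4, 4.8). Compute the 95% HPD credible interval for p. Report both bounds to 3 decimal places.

[0.631, 0.941]

The posterior is unimodal and skewed, so the HPD interval has equal density at both endpoints and is the shortest 95% interval.
Solving f(0.631) = f(0.941) with F(0.941) − F(0.631) = 0.95 gives [0.631, 0.941].
For comparison, the equal-tailed interval is [0.611, 0.928]; the HPD is narrower and shifted toward the mode.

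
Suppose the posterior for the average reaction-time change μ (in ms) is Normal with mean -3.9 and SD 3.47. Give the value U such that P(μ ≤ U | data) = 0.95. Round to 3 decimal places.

Need U with P(μ ≤ U) = 0.95: U = -3.9 + z_{0.05}·3.47.
z = 1.645; U = -3.9 + 1.645 × 3.47 = 1.808.

1.808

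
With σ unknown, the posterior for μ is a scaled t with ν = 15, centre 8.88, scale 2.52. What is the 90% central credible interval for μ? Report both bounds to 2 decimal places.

The t_15 distribution is symmetric; the 90% interval is 8.88 ± t·2.52 with t_{0.95,15} = 1.753.
Half-width: 1.753 × 2.52 = 4.42.
8.88 − 4.42 = 4.46; 8.88 + 4.42 = 13.30.

[4.46, 13.30]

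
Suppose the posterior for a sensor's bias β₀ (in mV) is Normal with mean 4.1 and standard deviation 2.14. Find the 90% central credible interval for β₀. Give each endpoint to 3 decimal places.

[0.580, 7.620]

The posterior is symmetric, so the 90% equal-tailed interval is β₀ = 4.1 ± z·2.14 with z = 1.645.
Half-width: 1.645 × 2.14 = 3.520.
4.1 − 3.520 = 0.580; 4.1 + 3.520 = 7.620.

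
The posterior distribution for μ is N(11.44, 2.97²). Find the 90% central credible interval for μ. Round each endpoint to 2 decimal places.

The posterior is symmetric, so the 90% equal-tailed interval is μ = 11.44 ± z·2.97 with z = 1.645.
Half-width: 1.645 × 2.97 = 4.89.
11.44 − 4.89 = 6.55; 11.44 + 4.89 = 16.33.

[6.55, 16.33]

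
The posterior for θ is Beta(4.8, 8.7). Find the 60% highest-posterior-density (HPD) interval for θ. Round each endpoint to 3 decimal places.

[0.228, 0.445]

The posterior is unimodal and skewed, so the HPD interval has equal density at both endpoints and is the shortest 60% interval.
Solving f(0.228) = f(0.445) with F(0.445) − F(0.228) = 0.60 gives [0.228, 0.445].
For comparison, the equal-tailed interval is [0.244, 0.463]; the HPD is narrower and shifted toward the mode.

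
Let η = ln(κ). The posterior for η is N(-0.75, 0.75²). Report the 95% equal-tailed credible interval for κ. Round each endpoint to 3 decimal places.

On the log scale the 95% interval is -0.75 ± 1.960 × 0.75 = [-2.2200, 0.7200].
Exponentiate: [e^-2.2200, e^0.7200] = [0.109, 2.054].

[0.109, 2.054]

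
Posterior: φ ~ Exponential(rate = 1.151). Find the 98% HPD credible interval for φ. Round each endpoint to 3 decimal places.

The exponential density is strictly decreasing on [0, ∞), so the HPD interval is anchored at 0: [0, q] with P(φ ≤ q) = 0.98.
q = −ln(1 − 0.98) / 1.151 = 3.9120 / 1.151 = 3.399.

[0.000, 3.399]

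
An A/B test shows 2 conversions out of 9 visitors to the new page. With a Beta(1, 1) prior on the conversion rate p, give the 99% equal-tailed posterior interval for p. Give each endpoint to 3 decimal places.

[0.037, 0.648]

Posterior: Beta(1+2, 1+7) = Beta(3, 8).
Equal-tailed 99% interval: the 0.005 and 0.995 quantiles of Beta(3, 8).
Posterior mean ≈ 0.273, SD ≈ 0.129; a Normal approximation gives roughly [-0.058, 0.604].
Exact: F⁻¹(0.005) = 0.037; F⁻¹(0.995) = 0.648.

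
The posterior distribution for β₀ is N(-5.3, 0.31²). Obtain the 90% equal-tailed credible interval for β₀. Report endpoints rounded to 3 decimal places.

[-5.810, -4.790]

The posterior is symmetric, so the 90% equal-tailed interval is β₀ = -5.3 ± z·0.31 with z = 1.645.
Half-width: 1.645 × 0.31 = 0.510.
-5.3 − 0.510 = -5.810; -5.3 + 0.510 = -4.790.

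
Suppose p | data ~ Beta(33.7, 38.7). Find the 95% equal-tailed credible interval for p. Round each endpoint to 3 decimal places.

[0.353, 0.580]

Posterior: Beta(33.7, 38.7).
Equal-tailed 95% interval: the 0.025 and 0.975 quantiles of Beta(33.7, 38.7).
Posterior mean ≈ 0.465, SD ≈ 0.058; a Normal approximation gives roughly [0.351, 0.580].
Exact: F⁻¹(0.025) = 0.353; F⁻¹(0.975) = 0.580.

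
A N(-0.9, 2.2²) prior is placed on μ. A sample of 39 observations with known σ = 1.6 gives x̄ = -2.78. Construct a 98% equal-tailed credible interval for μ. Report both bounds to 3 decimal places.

[-3.347, -2.163]

Posterior precision = 1/2.2² + 39/1.6² = 0.2066 + 15.2344 = 15.4410, so posterior SD = 0.2545.
Posterior mean = (-0.9/2.2² + 39·-2.78/1.6²) / 15.4410 = -2.7548.
Interval: -2.7548 ± 2.326 × 0.2545 → [-3.347, -2.163].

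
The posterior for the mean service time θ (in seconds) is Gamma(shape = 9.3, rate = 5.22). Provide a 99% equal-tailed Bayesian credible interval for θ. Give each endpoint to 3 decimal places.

[0.633, 3.641]

Posterior: Gamma(shape 9.3, rate 5.22).
Equal-tailed 99% interval: Gamma(9.3, 5.22) quantiles at 0.005 and 0.995.
Posterior mean ≈ 1.782, SD ≈ 0.584; a Normal approximation gives roughly [0.277, 3.286].
Exact: lower = 0.633; upper = 3.641.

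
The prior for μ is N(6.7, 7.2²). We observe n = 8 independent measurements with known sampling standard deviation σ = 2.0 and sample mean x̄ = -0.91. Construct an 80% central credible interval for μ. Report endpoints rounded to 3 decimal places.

Posterior precision = 1/7.2² + 8/2.0² = 0.0193 + 2.0000 = 2.0193, so posterior SD = 0.7037.
Posterior mean = (6.7/7.2² + 8·-0.91/2.0²) / 2.0193 = -0.8373.
Interval: -0.8373 ± 1.282 × 0.7037 → [-1.739, 0.065].

[-1.739, 0.065]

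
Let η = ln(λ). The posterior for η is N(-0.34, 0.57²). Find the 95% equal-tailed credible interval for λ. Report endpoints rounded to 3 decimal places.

On the log scale the 95% interval is -0.34 ± 1.960 × 0.57 = [-1.4572, 0.7772].
Exponentiate: [e^-1.4572, e^0.7772] = [0.233, 2.175].

[0.233, 2.175]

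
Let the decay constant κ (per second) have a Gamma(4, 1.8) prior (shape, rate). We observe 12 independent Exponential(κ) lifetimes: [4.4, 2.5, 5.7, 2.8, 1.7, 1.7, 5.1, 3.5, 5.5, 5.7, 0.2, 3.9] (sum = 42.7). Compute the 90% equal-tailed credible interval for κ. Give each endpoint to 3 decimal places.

[0.226, 0.519]

Posterior: Gamma(4+12, 1.8+42.7) = Gamma(16, 44.5) (shape, rate).
Equal-tailed 90% interval: Gamma(16, 44.5) quantiles at 0.05 and 0.95.
Posterior mean ≈ 0.360, SD ≈ 0.090; a Normal approximation gives roughly [0.212, 0.507].
Exact: lower = 0.226; upper = 0.519.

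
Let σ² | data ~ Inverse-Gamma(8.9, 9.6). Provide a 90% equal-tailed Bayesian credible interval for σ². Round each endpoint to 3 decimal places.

[0.671, 2.077]

Inverse-Gamma(8.9, 9.6) quantiles: F⁻¹(0.05) and F⁻¹(0.95).
Equivalently, 1/σ² ~ Gamma(8.9, rate = 9.6); invert its 0.95 and 0.05 quantiles.
Posterior mean ≈ 1.215, SD ≈ 0.463; a Normal approximation gives roughly [0.454, 1.976].
Exact: lower = 0.671; upper = 2.077.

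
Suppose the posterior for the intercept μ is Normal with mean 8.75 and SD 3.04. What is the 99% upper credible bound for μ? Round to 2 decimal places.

15.82

Need U with P(μ ≤ U) = 0.99: U = 8.75 + z_{0.01}·3.04.
z = 2.326; U = 8.75 + 2.326 × 3.04 = 15.82.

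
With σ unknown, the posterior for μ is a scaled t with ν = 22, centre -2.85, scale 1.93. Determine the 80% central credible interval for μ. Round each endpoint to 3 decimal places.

The t_22 distribution is symmetric; the 80% interval is -2.85 ± t·1.93 with t_{0.9,22} = 1.321.
Half-width: 1.321 × 1.93 = 2.550.
-2.85 − 2.550 = -5.400; -2.85 + 2.550 = -0.300.

[-5.400, -0.300]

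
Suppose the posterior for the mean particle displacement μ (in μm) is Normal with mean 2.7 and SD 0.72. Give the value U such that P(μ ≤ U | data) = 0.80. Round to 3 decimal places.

Need U with P(μ ≤ U) = 0.80: U = 2.7 + z_{0.2}·0.72.
z = 0.842; U = 2.7 + 0.842 × 0.72 = 3.306.

3.306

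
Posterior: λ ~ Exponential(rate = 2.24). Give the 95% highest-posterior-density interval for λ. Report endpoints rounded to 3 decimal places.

[0.000, 1.337]

The exponential density is strictly decreasing on [0, ∞), so the HPD interval is anchored at 0: [0, q] with P(λ ≤ q) = 0.95.
q = −ln(1 − 0.95) / 2.24 = 2.9957 / 2.24 = 1.337.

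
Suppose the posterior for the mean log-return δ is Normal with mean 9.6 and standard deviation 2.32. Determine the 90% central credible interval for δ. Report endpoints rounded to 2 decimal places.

[5.78, 13.42]

The posterior is symmetric, so the 90% equal-tailed interval is δ = 9.6 ± z·2.32 with z = 1.645.
Half-width: 1.645 × 2.32 = 3.82.
9.6 − 3.82 = 5.78; 9.6 + 3.82 = 13.42.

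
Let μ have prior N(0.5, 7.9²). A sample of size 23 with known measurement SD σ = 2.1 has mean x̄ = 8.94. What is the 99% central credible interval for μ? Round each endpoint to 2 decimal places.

Posterior precision = 1/7.9² + 23/2.1² = 0.0160 + 5.2154 = 5.2314, so posterior SD = 0.4372.
Posterior mean = (0.5/7.9² + 23·8.94/2.1²) / 5.2314 = 8.9141.
Interval: 8.9141 ± 2.576 × 0.4372 → [7.79, 10.04].

[7.79, 10.04]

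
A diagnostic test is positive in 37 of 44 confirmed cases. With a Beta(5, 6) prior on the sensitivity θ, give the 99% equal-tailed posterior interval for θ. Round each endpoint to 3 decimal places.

Posterior: Beta(5+37, 6+7) = Beta(42, 13).
Equal-tailed 99% interval: the 0.005 and 0.995 quantiles of Beta(42, 13).
Posterior mean ≈ 0.764, SD ≈ 0.057; a Normal approximation gives roughly [0.617, 0.910].
Exact: F⁻¹(0.005) = 0.602; F⁻¹(0.995) = 0.890.

[0.602, 0.890]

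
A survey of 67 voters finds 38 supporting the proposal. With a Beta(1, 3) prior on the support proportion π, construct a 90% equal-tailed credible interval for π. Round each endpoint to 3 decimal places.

[0.452, 0.645]

Posterior: Beta(1+38, 3+29) = Beta(39, 32).
Equal-tailed 90% interval: the 0.05 and 0.95 quantiles of Beta(39, 32).
Posterior mean ≈ 0.549, SD ≈ 0.059; a Normal approximation gives roughly [0.453, 0.646].
Exact: F⁻¹(0.05) = 0.452; F⁻¹(0.95) = 0.645.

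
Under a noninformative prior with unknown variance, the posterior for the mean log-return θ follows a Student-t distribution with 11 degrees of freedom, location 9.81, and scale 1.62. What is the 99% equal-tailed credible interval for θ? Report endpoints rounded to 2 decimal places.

[4.78, 14.84]

The t_11 distribution is symmetric; the 99% interval is 9.81 ± t·1.62 with t_{0.995,11} = 3.106.
Half-width: 3.106 × 1.62 = 5.03.
9.81 − 5.03 = 4.78; 9.81 + 5.03 = 14.84.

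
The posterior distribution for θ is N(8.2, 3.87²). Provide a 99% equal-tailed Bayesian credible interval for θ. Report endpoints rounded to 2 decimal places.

[-1.77, 18.17]

The posterior is symmetric, so the 99% equal-tailed interval is θ = 8.2 ± z·3.87 with z = 2.576.
Half-width: 2.576 × 3.87 = 9.97.
8.2 − 9.97 = -1.77; 8.2 + 9.97 = 18.17.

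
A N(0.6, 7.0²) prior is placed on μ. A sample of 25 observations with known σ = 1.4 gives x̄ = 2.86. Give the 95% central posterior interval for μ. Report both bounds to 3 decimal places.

[2.308, 3.405]

Posterior precision = 1/7.0² + 25/1.4² = 0.0204 + 12.7551 = 12.7755, so posterior SD = 0.2798.
Posterior mean = (0.6/7.0² + 25·2.86/1.4²) / 12.7755 = 2.8564.
Interval: 2.8564 ± 1.960 × 0.2798 → [2.308, 3.405].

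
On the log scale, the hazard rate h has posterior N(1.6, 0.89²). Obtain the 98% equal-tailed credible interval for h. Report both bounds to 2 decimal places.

On the log scale the 98% interval is 1.6 ± 2.326 × 0.89 = [-0.4704, 3.6704].
Exponentiate: [e^-0.4704, e^3.6704] = [0.62, 39.27].

[0.62, 39.27]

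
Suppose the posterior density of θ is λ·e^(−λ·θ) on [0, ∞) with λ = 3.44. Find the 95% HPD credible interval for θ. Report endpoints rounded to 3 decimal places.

[0.000, 0.871]

The exponential density is strictly decreasing on [0, ∞), so the HPD interval is anchored at 0: [0, q] with P(θ ≤ q) = 0.95.
q = −ln(1 − 0.95) / 3.44 = 2.9957 / 3.44 = 0.871.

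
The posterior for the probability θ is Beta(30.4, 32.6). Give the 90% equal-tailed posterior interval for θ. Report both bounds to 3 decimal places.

[0.380, 0.586]

Posterior: Beta(30.4, 32.6).
Equal-tailed 90% interval: the 0.05 and 0.95 quantiles of Beta(30.4, 32.6).
Posterior mean ≈ 0.483, SD ≈ 0.062; a Normal approximation gives roughly [0.380, 0.585].
Exact: F⁻¹(0.05) = 0.380; F⁻¹(0.95) = 0.586.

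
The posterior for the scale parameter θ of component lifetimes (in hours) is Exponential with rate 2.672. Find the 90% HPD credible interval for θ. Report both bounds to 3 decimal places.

The exponential density is strictly decreasing on [0, ∞), so the HPD interval is anchored at 0: [0, q] with P(θ ≤ q) = 0.90.
q = −ln(1 − 0.90) / 2.672 = 2.3026 / 2.672 = 0.862.

[0.000, 0.862]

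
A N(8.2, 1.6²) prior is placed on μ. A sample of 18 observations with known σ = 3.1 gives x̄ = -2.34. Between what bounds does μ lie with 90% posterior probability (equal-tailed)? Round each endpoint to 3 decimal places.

Posterior precision = 1/1.6² + 18/3.1² = 0.3906 + 1.8730 = 2.2637, so posterior SD = 0.6647.
Posterior mean = (8.2/1.6² + 18·-2.34/3.1²) / 2.2637 = -0.5212.
Interval: -0.5212 ± 1.645 × 0.6647 → [-1.614, 0.572].

[-1.614, 0.572]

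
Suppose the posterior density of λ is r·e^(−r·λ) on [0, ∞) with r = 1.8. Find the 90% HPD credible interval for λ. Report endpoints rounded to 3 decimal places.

The exponential density is strictly decreasing on [0, ∞), so the HPD interval is anchored at 0: [0, q] with P(λ ≤ q) = 0.90.
q = −ln(1 − 0.90) / 1.8 = 2.3026 / 1.8 = 1.279.

[0.000, 1.279]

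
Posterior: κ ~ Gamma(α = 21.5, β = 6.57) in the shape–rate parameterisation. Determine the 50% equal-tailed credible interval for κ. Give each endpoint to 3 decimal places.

[2.773, 3.717]

Posterior: Gamma(shape 21.5, rate 6.57).
Equal-tailed 50% interval: Gamma(21.5, 6.57) quantiles at 0.25 and 0.75.
Posterior mean ≈ 3.272, SD ≈ 0.706; a Normal approximation gives roughly [2.796, 3.748].
Exact: lower = 2.773; upper = 3.717.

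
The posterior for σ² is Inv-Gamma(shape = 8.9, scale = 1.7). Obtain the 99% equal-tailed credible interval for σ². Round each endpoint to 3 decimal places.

Inverse-Gamma(8.9, 1.7) quantiles: F⁻¹(0.005) and F⁻¹(0.995).
Equivalently, 1/σ² ~ Gamma(8.9, rate = 1.7); invert its 0.995 and 0.005 quantiles.
Posterior mean ≈ 0.215, SD ≈ 0.082; a Normal approximation gives roughly [0.004, 0.426].
Exact: lower = 0.092; upper = 0.553.

[0.092, 0.553]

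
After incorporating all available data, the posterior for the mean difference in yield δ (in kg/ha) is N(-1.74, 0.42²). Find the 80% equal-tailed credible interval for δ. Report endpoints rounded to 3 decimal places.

[-2.278, -1.202]

The posterior is symmetric, so the 80% equal-tailed interval is δ = -1.74 ± z·0.42 with z = 1.282.
Half-width: 1.282 × 0.42 = 0.538.
-1.74 − 0.538 = -2.278; -1.74 + 0.538 = -1.202.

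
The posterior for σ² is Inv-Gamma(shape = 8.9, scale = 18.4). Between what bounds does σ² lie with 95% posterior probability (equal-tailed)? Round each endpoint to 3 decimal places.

[1.177, 4.545]

Inverse-Gamma(8.9, 18.4) quantiles: F⁻¹(0.025) and F⁻¹(0.975).
Equivalently, 1/σ² ~ Gamma(8.9, rate = 18.4); invert its 0.975 and 0.025 quantiles.
Posterior mean ≈ 2.329, SD ≈ 0.887; a Normal approximation gives roughly [0.591, 4.067].
Exact: lower = 1.177; upper = 4.545.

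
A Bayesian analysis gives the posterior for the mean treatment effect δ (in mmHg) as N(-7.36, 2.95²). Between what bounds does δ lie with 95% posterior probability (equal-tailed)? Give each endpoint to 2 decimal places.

[-13.14, -1.58]

The posterior is symmetric, so the 95% equal-tailed interval is δ = -7.36 ± z·2.95 with z = 1.960.
Half-width: 1.960 × 2.95 = 5.78.
-7.36 − 5.78 = -13.14; -7.36 + 5.78 = -1.58.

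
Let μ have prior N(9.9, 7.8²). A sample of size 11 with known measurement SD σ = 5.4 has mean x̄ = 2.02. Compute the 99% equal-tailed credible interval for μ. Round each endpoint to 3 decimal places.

Posterior precision = 1/7.8² + 11/5.4² = 0.0164 + 0.3772 = 0.3937, so posterior SD = 1.5938.
Posterior mean = (9.9/7.8² + 11·2.02/5.4²) / 0.3937 = 2.3490.
Interval: 2.3490 ± 2.576 × 1.5938 → [-1.756, 6.454].

[-1.756, 6.454]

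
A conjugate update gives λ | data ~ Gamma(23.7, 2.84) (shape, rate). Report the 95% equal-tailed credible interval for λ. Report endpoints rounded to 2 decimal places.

Posterior: Gamma(shape 23.7, rate 2.84).
Equal-tailed 95% interval: Gamma(23.7, 2.84) quantiles at 0.025 and 0.975.
Posterior mean ≈ 8.35, SD ≈ 1.71; a Normal approximation gives roughly [4.99, 11.70].
Exact: lower = 5.33; upper = 12.02.

[5.33, 12.02]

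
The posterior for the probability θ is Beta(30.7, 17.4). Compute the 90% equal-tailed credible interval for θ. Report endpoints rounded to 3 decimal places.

Posterior: Beta(30.7, 17.4).
Equal-tailed 90% interval: the 0.05 and 0.95 quantiles of Beta(30.7, 17.4).
Posterior mean ≈ 0.638, SD ≈ 0.069; a Normal approximation gives roughly [0.525, 0.751].
Exact: F⁻¹(0.05) = 0.522; F⁻¹(0.95) = 0.748.

[0.522, 0.748]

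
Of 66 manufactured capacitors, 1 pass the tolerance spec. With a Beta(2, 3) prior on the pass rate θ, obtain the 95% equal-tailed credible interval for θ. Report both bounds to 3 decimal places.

Posterior: Beta(2+1, 3+65) = Beta(3, 68).
Equal-tailed 95% interval: the 0.025 and 0.975 quantiles of Beta(3, 68).
Posterior mean ≈ 0.042, SD ≈ 0.024; a Normal approximation gives roughly [-0.004, 0.089].
Exact: F⁻¹(0.025) = 0.009; F⁻¹(0.975) = 0.099.

[0.009, 0.099]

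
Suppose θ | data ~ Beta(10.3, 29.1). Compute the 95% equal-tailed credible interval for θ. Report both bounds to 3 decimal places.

[0.138, 0.407]

Posterior: Beta(10.3, 29.1).
Equal-tailed 95% interval: the 0.025 and 0.975 quantiles of Beta(10.3, 29.1).
Posterior mean ≈ 0.261, SD ≈ 0.069; a Normal approximation gives roughly [0.126, 0.397].
Exact: F⁻¹(0.025) = 0.138; F⁻¹(0.975) = 0.407.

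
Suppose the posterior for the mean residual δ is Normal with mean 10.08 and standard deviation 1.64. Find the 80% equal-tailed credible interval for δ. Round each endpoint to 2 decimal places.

The posterior is symmetric, so the 80% equal-tailed interval is δ = 10.08 ± z·1.64 with z = 1.282.
Half-width: 1.282 × 1.64 = 2.10.
10.08 − 2.10 = 7.98; 10.08 + 2.10 = 12.18.

[7.98, 12.18]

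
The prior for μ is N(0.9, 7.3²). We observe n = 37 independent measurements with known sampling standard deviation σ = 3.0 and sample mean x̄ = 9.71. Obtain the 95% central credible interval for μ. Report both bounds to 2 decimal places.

[8.71, 10.63]

Posterior precision = 1/7.3² + 37/3.0² = 0.0188 + 4.1111 = 4.1299, so posterior SD = 0.4921.
Posterior mean = (0.9/7.3² + 37·9.71/3.0²) / 4.1299 = 9.6700.
Interval: 9.6700 ± 1.960 × 0.4921 → [8.71, 10.63].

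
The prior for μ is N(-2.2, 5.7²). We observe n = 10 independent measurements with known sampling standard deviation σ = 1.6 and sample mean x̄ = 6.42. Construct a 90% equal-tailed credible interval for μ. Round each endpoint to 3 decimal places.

Posterior precision = 1/5.7² + 10/1.6² = 0.0308 + 3.9062 = 3.9370, so posterior SD = 0.5040.
Posterior mean = (-2.2/5.7² + 10·6.42/1.6²) / 3.9370 = 6.3526.
Interval: 6.3526 ± 1.645 × 0.5040 → [5.524, 7.182].

[5.524, 7.182]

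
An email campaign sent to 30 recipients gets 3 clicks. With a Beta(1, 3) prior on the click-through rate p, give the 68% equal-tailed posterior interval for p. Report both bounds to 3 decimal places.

[0.064, 0.171]

Posterior: Beta(1+3, 3+27) = Beta(4, 30).
Equal-tailed 68% interval: the 0.16 and 0.84 quantiles of Beta(4, 30).
Posterior mean ≈ 0.118, SD ≈ 0.054; a Normal approximation gives roughly [0.063, 0.172].
Exact: F⁻¹(0.16) = 0.064; F⁻¹(0.84) = 0.171.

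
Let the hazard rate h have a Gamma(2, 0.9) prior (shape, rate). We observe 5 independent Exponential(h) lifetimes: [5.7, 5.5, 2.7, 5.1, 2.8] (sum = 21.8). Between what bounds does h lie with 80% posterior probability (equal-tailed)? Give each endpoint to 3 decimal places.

[0.172, 0.464]

Posterior: Gamma(2+5, 0.9+21.8) = Gamma(7, 22.7) (shape, rate).
Equal-tailed 80% interval: Gamma(7, 22.7) quantiles at 0.1 and 0.9.
Posterior mean ≈ 0.308, SD ≈ 0.117; a Normal approximation gives roughly [0.159, 0.458].
Exact: lower = 0.172; upper = 0.464.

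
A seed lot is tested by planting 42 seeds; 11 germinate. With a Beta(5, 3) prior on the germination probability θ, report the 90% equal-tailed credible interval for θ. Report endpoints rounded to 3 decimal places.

[0.217, 0.432]

Posterior: Beta(5+11, 3+31) = Beta(16, 34).
Equal-tailed 90% interval: the 0.05 and 0.95 quantiles of Beta(16, 34).
Posterior mean ≈ 0.320, SD ≈ 0.065; a Normal approximation gives roughly [0.213, 0.427].
Exact: F⁻¹(0.05) = 0.217; F⁻¹(0.95) = 0.432.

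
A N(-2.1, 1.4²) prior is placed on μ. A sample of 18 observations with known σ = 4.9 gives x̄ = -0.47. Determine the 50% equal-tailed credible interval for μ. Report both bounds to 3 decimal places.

Posterior precision = 1/1.4² + 18/4.9² = 0.5102 + 0.7497 = 1.2599, so posterior SD = 0.8909.
Posterior mean = (-2.1/1.4² + 18·-0.47/4.9²) / 1.2599 = -1.1301.
Interval: -1.1301 ± 0.674 × 0.8909 → [-1.731, -0.529].

[-1.731, -0.529]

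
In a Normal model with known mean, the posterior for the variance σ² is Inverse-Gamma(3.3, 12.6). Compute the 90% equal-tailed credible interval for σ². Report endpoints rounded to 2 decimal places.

[1.87, 12.92]

Inverse-Gamma(3.3, 12.6) quantiles: F⁻¹(0.05) and F⁻¹(0.95).
Equivalently, 1/σ² ~ Gamma(3.3, rate = 12.6); invert its 0.95 and 0.05 quantiles.
Posterior mean ≈ 5.48, SD ≈ 4.80; a Normal approximation gives roughly [-2.42, 13.38].
Exact: lower = 1.87; upper = 12.92.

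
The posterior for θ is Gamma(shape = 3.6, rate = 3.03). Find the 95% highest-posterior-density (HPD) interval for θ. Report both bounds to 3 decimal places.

The posterior is unimodal and skewed, so the HPD interval has equal density at both endpoints and is the shortest 95% interval.
Solving f(0.177) = f(2.422) with F(2.422) − F(0.177) = 0.95 gives [0.177, 2.422].
For comparison, the equal-tailed interval is [0.295, 2.693]; the HPD is narrower and shifted toward the mode.

[0.177, 2.422]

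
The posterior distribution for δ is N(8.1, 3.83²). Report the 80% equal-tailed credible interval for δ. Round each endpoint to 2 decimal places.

The posterior is symmetric, so the 80% equal-tailed interval is δ = 8.1 ± z·3.83 with z = 1.282.
Half-width: 1.282 × 3.83 = 4.91.
8.1 − 4.91 = 3.19; 8.1 + 4.91 = 13.01.

[3.19, 13.01]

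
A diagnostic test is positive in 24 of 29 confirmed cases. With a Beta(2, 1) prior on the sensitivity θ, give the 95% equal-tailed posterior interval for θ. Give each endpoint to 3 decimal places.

[0.663, 0.925]

Posterior: Beta(2+24, 1+5) = Beta(26, 6).
Equal-tailed 95% interval: the 0.025 and 0.975 quantiles of Beta(26, 6).
Posterior mean ≈ 0.812, SD ≈ 0.068; a Normal approximation gives roughly [0.679, 0.946].
Exact: F⁻¹(0.025) = 0.663; F⁻¹(0.975) = 0.925.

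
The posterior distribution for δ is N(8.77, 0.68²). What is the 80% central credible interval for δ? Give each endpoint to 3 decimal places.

[7.899, 9.641]

The posterior is symmetric, so the 80% equal-tailed interval is δ = 8.77 ± z·0.68 with z = 1.282.
Half-width: 1.282 × 0.68 = 0.871.
8.77 − 0.871 = 7.899; 8.77 + 0.871 = 9.641.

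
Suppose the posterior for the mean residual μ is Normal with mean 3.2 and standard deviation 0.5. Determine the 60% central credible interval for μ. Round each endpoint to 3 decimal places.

[2.779, 3.621]

The posterior is symmetric, so the 60% equal-tailed interval is μ = 3.2 ± z·0.5 with z = 0.842.
Half-width: 0.842 × 0.5 = 0.421.
3.2 − 0.421 = 2.779; 3.2 + 0.421 = 3.621.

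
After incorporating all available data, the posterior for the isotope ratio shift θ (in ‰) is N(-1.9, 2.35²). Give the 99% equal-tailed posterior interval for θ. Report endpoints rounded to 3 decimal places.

The posterior is symmetric, so the 99% equal-tailed interval is θ = -1.9 ± z·2.35 with z = 2.576.
Half-width: 2.576 × 2.35 = 6.053.
-1.9 − 6.053 = -7.953; -1.9 + 6.053 = 4.153.

[-7.953, 4.153]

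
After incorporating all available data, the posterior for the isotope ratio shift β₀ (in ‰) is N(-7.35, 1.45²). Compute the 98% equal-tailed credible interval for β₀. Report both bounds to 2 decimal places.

[-10.72, -3.98]

The posterior is symmetric, so the 98% equal-tailed interval is β₀ = -7.35 ± z·1.45 with z = 2.326.
Half-width: 2.326 × 1.45 = 3.37.
-7.35 − 3.37 = -10.72; -7.35 + 3.37 = -3.98.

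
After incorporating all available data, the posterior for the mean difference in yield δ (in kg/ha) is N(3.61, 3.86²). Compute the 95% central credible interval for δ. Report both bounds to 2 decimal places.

[-3.96, 11.18]

The posterior is symmetric, so the 95% equal-tailed interval is δ = 3.61 ± z·3.86 with z = 1.960.
Half-width: 1.960 × 3.86 = 7.57.
3.61 − 7.57 = -3.96; 3.61 + 7.57 = 11.18.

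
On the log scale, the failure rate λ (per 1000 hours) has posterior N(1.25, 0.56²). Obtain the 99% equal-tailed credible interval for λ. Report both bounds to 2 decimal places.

On the log scale the 99% interval is 1.25 ± 2.576 × 0.56 = [-0.1925, 2.6925].
Exponentiate: [e^-0.1925, e^2.6925] = [0.82, 14.77].

[0.82, 14.77]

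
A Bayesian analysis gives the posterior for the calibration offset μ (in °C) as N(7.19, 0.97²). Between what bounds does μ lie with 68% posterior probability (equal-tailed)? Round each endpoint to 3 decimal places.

[6.225, 8.155]

The posterior is symmetric, so the 68% equal-tailed interval is μ = 7.19 ± z·0.97 with z = 0.994.
Half-width: 0.994 × 0.97 = 0.965.
7.19 − 0.965 = 6.225; 7.19 + 0.965 = 8.155.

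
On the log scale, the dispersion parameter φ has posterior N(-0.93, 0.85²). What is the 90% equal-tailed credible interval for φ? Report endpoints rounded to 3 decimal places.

On the log scale the 90% interval is -0.93 ± 1.645 × 0.85 = [-2.3281, 0.4681].
Exponentiate: [e^-2.3281, e^0.4681] = [0.097, 1.597].

[0.097, 1.597]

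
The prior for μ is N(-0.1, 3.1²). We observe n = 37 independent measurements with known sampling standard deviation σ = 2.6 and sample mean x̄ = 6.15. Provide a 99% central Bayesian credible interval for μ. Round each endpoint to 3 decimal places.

[4.943, 7.124]

Posterior precision = 1/3.1² + 37/2.6² = 0.1041 + 5.4734 = 5.5774, so posterior SD = 0.4234.
Posterior mean = (-0.1/3.1² + 37·6.15/2.6²) / 5.5774 = 6.0334.
Interval: 6.0334 ± 2.576 × 0.4234 → [4.943, 7.124].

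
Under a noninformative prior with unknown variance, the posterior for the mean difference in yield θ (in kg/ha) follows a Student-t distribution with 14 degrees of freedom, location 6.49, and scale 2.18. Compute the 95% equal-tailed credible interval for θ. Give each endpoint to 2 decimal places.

The t_14 distribution is symmetric; the 95% interval is 6.49 ± t·2.18 with t_{0.975,14} = 2.145.
Half-width: 2.145 × 2.18 = 4.68.
6.49 − 4.68 = 1.81; 6.49 + 4.68 = 11.17.

[1.81, 11.17]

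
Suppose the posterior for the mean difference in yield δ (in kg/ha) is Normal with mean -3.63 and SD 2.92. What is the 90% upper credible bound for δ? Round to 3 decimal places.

Need U with P(δ ≤ U) = 0.90: U = -3.63 + z_{0.1}·2.92.
z = 1.282; U = -3.63 + 1.282 × 2.92 = 0.112.

0.112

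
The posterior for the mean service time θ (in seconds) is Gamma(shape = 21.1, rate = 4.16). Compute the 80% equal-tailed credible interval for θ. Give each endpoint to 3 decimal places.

Posterior: Gamma(shape 21.1, rate 4.16).
Equal-tailed 80% interval: Gamma(21.1, 4.16) quantiles at 0.1 and 0.9.
Posterior mean ≈ 5.072, SD ≈ 1.104; a Normal approximation gives roughly [3.657, 6.487].
Exact: lower = 3.718; upper = 6.529.

[3.718, 6.529]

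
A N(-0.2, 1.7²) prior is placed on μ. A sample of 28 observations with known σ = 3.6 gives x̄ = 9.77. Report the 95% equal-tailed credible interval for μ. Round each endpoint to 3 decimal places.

Posterior precision = 1/1.7² + 28/3.6² = 0.3460 + 2.1605 = 2.5065, so posterior SD = 0.6316.
Posterior mean = (-0.2/1.7² + 28·9.77/3.6²) / 2.5065 = 8.3937.
Interval: 8.3937 ± 1.960 × 0.6316 → [7.156, 9.632].

[7.156, 9.632]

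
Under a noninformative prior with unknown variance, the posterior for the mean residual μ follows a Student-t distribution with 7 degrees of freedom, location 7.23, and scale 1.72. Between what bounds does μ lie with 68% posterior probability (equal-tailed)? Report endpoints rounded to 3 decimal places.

The t_7 distribution is symmetric; the 68% interval is 7.23 ± t·1.72 with t_{0.84,7} = 1.070.
Half-width: 1.070 × 1.72 = 1.841.
7.23 − 1.841 = 5.389; 7.23 + 1.841 = 9.071.

[5.389, 9.071]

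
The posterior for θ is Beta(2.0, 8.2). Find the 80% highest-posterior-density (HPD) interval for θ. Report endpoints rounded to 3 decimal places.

The posterior is unimodal and skewed, so the HPD interval has equal density at both endpoints and is the shortest 80% interval.
Solving f(0.027) = f(0.306) with F(0.306) − F(0.027) = 0.80 gives [0.027, 0.306].
For comparison, the equal-tailed interval is [0.059, 0.362]; the HPD is narrower and shifted toward the mode.

[0.027, 0.306]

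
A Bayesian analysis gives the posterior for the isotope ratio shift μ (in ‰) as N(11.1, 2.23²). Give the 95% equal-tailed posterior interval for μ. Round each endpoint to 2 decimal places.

[6.73, 15.47]

The posterior is symmetric, so the 95% equal-tailed interval is μ = 11.1 ± z·2.23 with z = 1.960.
Half-width: 1.960 × 2.23 = 4.37.
11.1 − 4.37 = 6.73; 11.1 + 4.37 = 15.47.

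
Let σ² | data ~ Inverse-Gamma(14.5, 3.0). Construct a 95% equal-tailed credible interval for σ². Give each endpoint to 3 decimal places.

[0.131, 0.374]

Inverse-Gamma(14.5, 3.0) quantiles: F⁻¹(0.025) and F⁻¹(0.975).
Equivalently, 1/σ² ~ Gamma(14.5, rate = 3.0); invert its 0.975 and 0.025 quantiles.
Posterior mean ≈ 0.222, SD ≈ 0.063; a Normal approximation gives roughly [0.099, 0.345].
Exact: lower = 0.131; upper = 0.374.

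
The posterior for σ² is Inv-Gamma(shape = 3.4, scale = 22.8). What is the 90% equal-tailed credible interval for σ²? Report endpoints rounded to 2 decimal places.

[3.31, 22.16]

Inverse-Gamma(3.4, 22.8) quantiles: F⁻¹(0.05) and F⁻¹(0.95).
Equivalently, 1/σ² ~ Gamma(3.4, rate = 22.8); invert its 0.95 and 0.05 quantiles.
Posterior mean ≈ 9.50, SD ≈ 8.03; a Normal approximation gives roughly [-3.71, 22.71].
Exact: lower = 3.31; upper = 22.16.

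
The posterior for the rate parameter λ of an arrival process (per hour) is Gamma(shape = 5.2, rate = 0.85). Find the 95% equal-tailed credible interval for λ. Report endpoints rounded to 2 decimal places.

[2.04, 12.39]

Posterior: Gamma(shape 5.2, rate 0.85).
Equal-tailed 95% interval: Gamma(5.2, 0.85) quantiles at 0.025 and 0.975.
Posterior mean ≈ 6.12, SD ≈ 2.68; a Normal approximation gives roughly [0.86, 11.38].
Exact: lower = 2.04; upper = 12.39.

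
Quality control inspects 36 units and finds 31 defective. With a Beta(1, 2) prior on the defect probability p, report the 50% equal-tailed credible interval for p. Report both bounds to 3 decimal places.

Posterior: Beta(1+31, 2+5) = Beta(32, 7).
Equal-tailed 50% interval: the 0.25 and 0.75 quantiles of Beta(32, 7).
Posterior mean ≈ 0.821, SD ≈ 0.061; a Normal approximation gives roughly [0.780, 0.861].
Exact: F⁻¹(0.25) = 0.782; F⁻¹(0.75) = 0.864.

[0.782, 0.864]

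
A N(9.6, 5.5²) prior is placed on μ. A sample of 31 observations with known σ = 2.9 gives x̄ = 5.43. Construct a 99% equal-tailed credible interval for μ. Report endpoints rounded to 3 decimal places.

Posterior precision = 1/5.5² + 31/2.9² = 0.0331 + 3.6861 = 3.7191, so posterior SD = 0.5185.
Posterior mean = (9.6/5.5² + 31·5.43/2.9²) / 3.7191 = 5.4671.
Interval: 5.4671 ± 2.576 × 0.5185 → [4.131, 6.803].

[4.131, 6.803]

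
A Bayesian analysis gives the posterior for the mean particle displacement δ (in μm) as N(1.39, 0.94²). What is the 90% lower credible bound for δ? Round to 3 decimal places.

0.185

Need L with P(δ ≥ L) = 0.90: L = 1.39 − z_{0.1}·0.94.
z = 1.282; L = 1.39 − 1.282 × 0.94 = 0.185.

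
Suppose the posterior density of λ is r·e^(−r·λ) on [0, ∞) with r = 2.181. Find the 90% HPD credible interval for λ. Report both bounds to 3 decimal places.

The exponential density is strictly decreasing on [0, ∞), so the HPD interval is anchored at 0: [0, q] with P(λ ≤ q) = 0.90.
q = −ln(1 − 0.90) / 2.181 = 2.3026 / 2.181 = 1.056.

[0.000, 1.056]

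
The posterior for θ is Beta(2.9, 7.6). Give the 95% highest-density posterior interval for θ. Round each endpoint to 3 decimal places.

[0.045, 0.532]

The posterior is unimodal and skewed, so the HPD interval has equal density at both endpoints and is the shortest 95% interval.
Solving f(0.045) = f(0.532) with F(0.532) − F(0.045) = 0.95 gives [0.045, 0.532].
For comparison, the equal-tailed interval is [0.065, 0.567]; the HPD is narrower and shifted toward the mode.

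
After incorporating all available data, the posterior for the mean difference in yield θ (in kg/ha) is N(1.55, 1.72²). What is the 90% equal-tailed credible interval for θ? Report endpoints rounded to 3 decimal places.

[-1.279, 4.379]

The posterior is symmetric, so the 90% equal-tailed interval is θ = 1.55 ± z·1.72 with z = 1.645.
Half-width: 1.645 × 1.72 = 2.829.
1.55 − 2.829 = -1.279; 1.55 + 2.829 = 4.379.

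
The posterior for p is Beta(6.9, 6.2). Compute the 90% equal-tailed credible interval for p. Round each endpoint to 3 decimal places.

Posterior: Beta(6.9, 6.2).
Equal-tailed 90% interval: the 0.05 and 0.95 quantiles of Beta(6.9, 6.2).
Posterior mean ≈ 0.527, SD ≈ 0.133; a Normal approximation gives roughly [0.308, 0.745].
Exact: F⁻¹(0.05) = 0.305; F⁻¹(0.95) = 0.744.

[0.305, 0.744]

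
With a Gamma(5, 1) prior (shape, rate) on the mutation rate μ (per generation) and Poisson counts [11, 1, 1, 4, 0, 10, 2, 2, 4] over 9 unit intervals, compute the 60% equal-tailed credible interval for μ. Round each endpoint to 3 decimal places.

Posterior: Gamma(5+35, 1+9) = Gamma(40, 10) (shape, rate).
Equal-tailed 60% interval: Gamma(40, 10) quantiles at 0.2 and 0.8.
Posterior mean ≈ 4.000, SD ≈ 0.632; a Normal approximation gives roughly [3.468, 4.532].
Exact: lower = 3.460; upper = 4.520.

[3.460, 4.520]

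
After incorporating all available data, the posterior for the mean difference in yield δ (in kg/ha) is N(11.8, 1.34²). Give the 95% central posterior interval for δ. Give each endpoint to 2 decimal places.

The posterior is symmetric, so the 95% equal-tailed interval is δ = 11.8 ± z·1.34 with z = 1.960.
Half-width: 1.960 × 1.34 = 2.63.
11.8 − 2.63 = 9.17; 11.8 + 2.63 = 14.43.

[9.17, 14.43]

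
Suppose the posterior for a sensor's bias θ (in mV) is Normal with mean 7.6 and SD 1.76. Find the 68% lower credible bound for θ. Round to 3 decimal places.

6.777

Need L with P(θ ≥ L) = 0.68: L = 7.6 − z_{0.32}·1.76.
z = 0.468; L = 7.6 − 0.468 × 1.76 = 6.777.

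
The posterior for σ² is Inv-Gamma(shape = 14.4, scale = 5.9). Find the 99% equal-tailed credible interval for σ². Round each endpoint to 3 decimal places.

[0.227, 0.908]

Inverse-Gamma(14.4, 5.9) quantiles: F⁻¹(0.005) and F⁻¹(0.995).
Equivalently, 1/σ² ~ Gamma(14.4, rate = 5.9); invert its 0.995 and 0.005 quantiles.
Posterior mean ≈ 0.440, SD ≈ 0.125; a Normal approximation gives roughly [0.118, 0.762].
Exact: lower = 0.227; upper = 0.908.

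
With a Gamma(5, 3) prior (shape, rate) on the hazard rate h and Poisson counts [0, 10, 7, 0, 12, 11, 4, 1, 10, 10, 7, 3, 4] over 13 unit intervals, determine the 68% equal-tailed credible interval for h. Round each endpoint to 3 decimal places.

[4.681, 5.818]

Posterior: Gamma(5+79, 3+13) = Gamma(84, 16) (shape, rate).
Equal-tailed 68% interval: Gamma(84, 16) quantiles at 0.16 and 0.84.
Posterior mean ≈ 5.250, SD ≈ 0.573; a Normal approximation gives roughly [4.680, 5.820].
Exact: lower = 4.681; upper = 5.818.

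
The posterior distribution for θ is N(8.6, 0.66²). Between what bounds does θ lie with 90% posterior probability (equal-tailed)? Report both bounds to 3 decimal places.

The posterior is symmetric, so the 90% equal-tailed interval is θ = 8.6 ± z·0.66 with z = 1.645.
Half-width: 1.645 × 0.66 = 1.086.
8.6 − 1.086 = 7.514; 8.6 + 1.086 = 9.686.

[7.514, 9.686]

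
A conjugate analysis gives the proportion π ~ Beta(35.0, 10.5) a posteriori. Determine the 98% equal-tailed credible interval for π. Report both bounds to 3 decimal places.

[0.610, 0.894]

Posterior: Beta(35.0, 10.5).
Equal-tailed 98% interval: the 0.01 and 0.99 quantiles of Beta(35.0, 10.5).
Posterior mean ≈ 0.769, SD ≈ 0.062; a Normal approximation gives roughly [0.625, 0.913].
Exact: F⁻¹(0.01) = 0.610; F⁻¹(0.99) = 0.894.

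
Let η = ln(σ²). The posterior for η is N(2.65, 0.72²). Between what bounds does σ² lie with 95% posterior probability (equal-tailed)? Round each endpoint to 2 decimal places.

[3.45, 58.04]

On the log scale the 95% interval is 2.65 ± 1.960 × 0.72 = [1.2388, 4.0612].
Exponentiate: [e^1.2388, e^4.0612] = [3.45, 58.04].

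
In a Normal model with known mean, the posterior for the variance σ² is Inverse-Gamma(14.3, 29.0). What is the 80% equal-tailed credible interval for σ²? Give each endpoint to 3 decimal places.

[1.502, 2.984]

Inverse-Gamma(14.3, 29.0) quantiles: F⁻¹(0.1) and F⁻¹(0.9).
Equivalently, 1/σ² ~ Gamma(14.3, rate = 29.0); invert its 0.9 and 0.1 quantiles.
Posterior mean ≈ 2.180, SD ≈ 0.622; a Normal approximation gives roughly [1.384, 2.977].
Exact: lower = 1.502; upper = 2.984.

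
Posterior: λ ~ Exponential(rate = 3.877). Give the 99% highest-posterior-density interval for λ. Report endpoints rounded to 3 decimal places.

The exponential density is strictly decreasing on [0, ∞), so the HPD interval is anchored at 0: [0, q] with P(λ ≤ q) = 0.99.
q = −ln(1 − 0.99) / 3.877 = 4.6052 / 3.877 = 1.188.

[0.000, 1.188]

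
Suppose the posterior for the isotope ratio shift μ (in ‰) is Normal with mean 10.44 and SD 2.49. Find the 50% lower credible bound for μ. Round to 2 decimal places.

10.44

Need L with P(μ ≥ L) = 0.50: L = 10.44 − z_{0.5}·2.49.
z = 0.000; L = 10.44 − 0.000 × 2.49 = 10.44.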